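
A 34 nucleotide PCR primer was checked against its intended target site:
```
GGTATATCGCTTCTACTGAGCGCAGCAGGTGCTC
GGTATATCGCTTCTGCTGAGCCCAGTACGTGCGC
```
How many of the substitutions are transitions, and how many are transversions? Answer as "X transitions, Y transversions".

Transitions (purine↔purine or pyrimidine↔pyrimidine): 15 A→G, 26 C→T.
Transversions (purine↔pyrimidine): 22 G→C, 28 G→C, 33 T→G.

2 transitions, 3 transversions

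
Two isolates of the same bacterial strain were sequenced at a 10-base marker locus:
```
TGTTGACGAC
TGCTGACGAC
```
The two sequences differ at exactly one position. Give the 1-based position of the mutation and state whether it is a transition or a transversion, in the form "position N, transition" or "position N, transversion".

The sequences differ only at position 3: T→C (pyrimidine→pyrimidine), a transition.

position 3, transition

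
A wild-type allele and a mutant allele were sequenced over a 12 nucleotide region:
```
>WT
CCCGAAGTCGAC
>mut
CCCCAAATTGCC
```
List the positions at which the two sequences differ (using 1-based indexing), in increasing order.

4, 7, 9, 11

Scanning 1-based: 4: G/C; 7: G/A; 9: C/T; 11: A/C.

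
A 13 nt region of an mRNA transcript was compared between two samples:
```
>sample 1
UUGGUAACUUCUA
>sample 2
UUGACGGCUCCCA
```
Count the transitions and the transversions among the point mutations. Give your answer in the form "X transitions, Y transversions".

Transitions (purine↔purine or pyrimidine↔pyrimidine): 4 G→A, 5 U→C, 6 A→G, 7 A→G, 10 U→C, 12 U→C.
Transversions (purine↔pyrimidine): none.

6 transitions, 0 transversions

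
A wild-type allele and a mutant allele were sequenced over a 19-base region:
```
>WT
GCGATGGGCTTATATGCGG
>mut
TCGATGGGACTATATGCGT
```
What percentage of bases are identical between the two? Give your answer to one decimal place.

78.9%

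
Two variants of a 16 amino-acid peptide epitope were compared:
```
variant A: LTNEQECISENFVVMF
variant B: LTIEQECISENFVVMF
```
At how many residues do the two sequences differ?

The sequences differ at residues 3 (1-based) — 1 in total.

1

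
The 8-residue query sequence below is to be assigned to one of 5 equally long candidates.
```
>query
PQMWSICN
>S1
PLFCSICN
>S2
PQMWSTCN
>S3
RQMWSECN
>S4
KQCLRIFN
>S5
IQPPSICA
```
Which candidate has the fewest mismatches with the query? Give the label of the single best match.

S2

S1 differs at 3 positions; S2 differs at 1 position; S3 differs at 2 positions; S4 differs at 5 positions; S5 differs at 4 positions. The closest is S2.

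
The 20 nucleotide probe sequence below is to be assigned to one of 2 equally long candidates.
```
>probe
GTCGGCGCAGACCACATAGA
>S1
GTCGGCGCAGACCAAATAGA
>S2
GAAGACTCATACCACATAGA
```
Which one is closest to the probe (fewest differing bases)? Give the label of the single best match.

S1

S1 differs at 1 base; S2 differs at 5 bases. The closest is S1.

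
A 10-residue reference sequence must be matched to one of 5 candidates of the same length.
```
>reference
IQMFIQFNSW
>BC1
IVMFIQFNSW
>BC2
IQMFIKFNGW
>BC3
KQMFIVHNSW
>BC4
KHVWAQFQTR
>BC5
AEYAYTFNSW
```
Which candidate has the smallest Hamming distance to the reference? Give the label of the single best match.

BC1 differs at 1 residue; BC2 differs at 2 residues; BC3 differs at 3 residues; BC4 differs at 8 residues; BC5 differs at 6 residues. The closest is BC1.

BC1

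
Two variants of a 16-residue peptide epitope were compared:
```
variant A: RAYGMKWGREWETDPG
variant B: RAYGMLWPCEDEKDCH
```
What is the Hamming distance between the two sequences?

7

Comparing position by position, 7 positions differ: 6 (K/L), 8 (G/P), 9 (R/C), 11 (W/D), 13 (T/K), 15 (P/C), 16 (G/H).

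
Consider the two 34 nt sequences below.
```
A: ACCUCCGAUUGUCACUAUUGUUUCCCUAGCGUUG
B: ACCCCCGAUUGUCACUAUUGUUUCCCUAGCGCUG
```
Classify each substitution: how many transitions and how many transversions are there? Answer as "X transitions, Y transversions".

Mismatches (1-based):
site 4: U→C (pyrimidine→pyrimidine, transition)
site 32: U→C (pyrimidine→pyrimidine, transition)

2 transitions, 0 transversions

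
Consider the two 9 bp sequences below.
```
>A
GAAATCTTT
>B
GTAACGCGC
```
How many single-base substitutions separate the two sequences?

The sequences differ at bases 2, 5, 6, 7, 8, 9 (1-based) — 6 in total.

6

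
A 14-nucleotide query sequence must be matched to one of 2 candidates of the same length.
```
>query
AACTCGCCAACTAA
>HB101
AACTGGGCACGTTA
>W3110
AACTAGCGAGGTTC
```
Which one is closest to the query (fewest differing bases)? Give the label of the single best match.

HB101 differs at 5 bases; W3110 differs at 6 bases. The closest is HB101.

HB101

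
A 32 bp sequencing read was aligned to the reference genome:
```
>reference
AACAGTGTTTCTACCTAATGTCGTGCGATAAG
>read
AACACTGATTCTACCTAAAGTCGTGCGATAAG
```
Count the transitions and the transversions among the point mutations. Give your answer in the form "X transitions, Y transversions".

0 transitions, 3 transversions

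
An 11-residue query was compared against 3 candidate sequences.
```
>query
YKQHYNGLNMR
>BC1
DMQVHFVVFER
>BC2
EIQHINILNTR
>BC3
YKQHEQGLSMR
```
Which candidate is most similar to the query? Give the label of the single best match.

BC3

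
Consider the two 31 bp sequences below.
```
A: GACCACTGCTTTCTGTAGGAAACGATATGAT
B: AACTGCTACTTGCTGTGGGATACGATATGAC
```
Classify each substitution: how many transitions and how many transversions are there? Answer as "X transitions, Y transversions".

6 transitions, 2 transversions

Mismatches (1-based):
position 1: G→A (purine→purine, transition)
position 4: C→T (pyrimidine→pyrimidine, transition)
position 5: A→G (purine→purine, transition)
position 8: G→A (purine→purine, transition)
position 12: T→G (pyrimidine→purine, transversion)
position 17: A→G (purine→purine, transition)
position 21: A→T (purine→pyrimidine, transversion)
position 31: T→C (pyrimidine→pyrimidine, transition)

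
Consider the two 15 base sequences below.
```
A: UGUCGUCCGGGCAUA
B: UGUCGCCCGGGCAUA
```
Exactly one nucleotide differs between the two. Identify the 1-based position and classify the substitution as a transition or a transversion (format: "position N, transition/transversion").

position 6, transition

Position 6 changes U→C. U is a pyrimidine and C is a pyrimidine, so this is a transition.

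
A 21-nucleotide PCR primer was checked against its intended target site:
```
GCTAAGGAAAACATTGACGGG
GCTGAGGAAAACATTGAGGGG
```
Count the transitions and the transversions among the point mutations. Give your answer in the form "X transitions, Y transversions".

1 transition, 1 transversion

Mismatches (1-based):
base 4: A→G (purine→purine, transition)
base 18: C→G (pyrimidine→purine, transversion)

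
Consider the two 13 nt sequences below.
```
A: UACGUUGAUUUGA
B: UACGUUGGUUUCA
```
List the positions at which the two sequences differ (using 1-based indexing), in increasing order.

8, 12

Scanning 1-based: 8: A/G; 12: G/C.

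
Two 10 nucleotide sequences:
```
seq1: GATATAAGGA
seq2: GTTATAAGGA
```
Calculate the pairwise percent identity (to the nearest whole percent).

1 position differs (2), so 9 of 10 match: 9/10 = 90%.

90%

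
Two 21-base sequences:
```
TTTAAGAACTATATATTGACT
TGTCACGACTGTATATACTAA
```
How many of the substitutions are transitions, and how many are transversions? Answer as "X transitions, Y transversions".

Mismatches (1-based):
site 2: T→G (pyrimidine→purine, transversion)
site 4: A→C (purine→pyrimidine, transversion)
site 6: G→C (purine→pyrimidine, transversion)
site 7: A→G (purine→purine, transition)
site 11: A→G (purine→purine, transition)
site 17: T→A (pyrimidine→purine, transversion)
site 18: G→C (purine→pyrimidine, transversion)
site 19: A→T (purine→pyrimidine, transversion)
site 20: C→A (pyrimidine→purine, transversion)
site 21: T→A (pyrimidine→purine, transversion)

2 transitions, 8 transversions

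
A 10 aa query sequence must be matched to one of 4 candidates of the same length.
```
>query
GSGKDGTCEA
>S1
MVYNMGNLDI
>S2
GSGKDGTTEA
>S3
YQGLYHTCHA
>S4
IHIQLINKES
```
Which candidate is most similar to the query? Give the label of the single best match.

Hamming distances to query — S1: 9; S2: 1; S3: 6; S4: 9.
Smallest is S2 with 1 mismatch.

S2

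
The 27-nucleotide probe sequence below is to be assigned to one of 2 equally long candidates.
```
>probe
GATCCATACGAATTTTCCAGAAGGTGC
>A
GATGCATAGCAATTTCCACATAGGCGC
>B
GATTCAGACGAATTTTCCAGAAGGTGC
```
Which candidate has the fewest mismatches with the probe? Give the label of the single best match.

B

A differs at 9 bases; B differs at 2 bases. The closest is B.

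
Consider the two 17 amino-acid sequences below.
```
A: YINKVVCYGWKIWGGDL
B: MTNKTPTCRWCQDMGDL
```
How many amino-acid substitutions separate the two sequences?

The sequences differ at residues 1, 2, 5, 6, 7, 8, 9, 11, 12, 13, 14 (1-based) — 11 in total.

11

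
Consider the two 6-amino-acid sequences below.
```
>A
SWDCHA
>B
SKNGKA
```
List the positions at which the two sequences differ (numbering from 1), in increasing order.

Differences at position 2 (W→K), position 3 (D→N), position 4 (C→G), position 5 (H→K).

2, 3, 4, 5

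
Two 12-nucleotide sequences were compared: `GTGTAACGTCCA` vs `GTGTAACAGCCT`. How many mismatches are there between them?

3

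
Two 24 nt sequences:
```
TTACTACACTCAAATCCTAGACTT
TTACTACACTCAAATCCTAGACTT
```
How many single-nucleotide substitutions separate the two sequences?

0

No positions differ; the sequences are identical.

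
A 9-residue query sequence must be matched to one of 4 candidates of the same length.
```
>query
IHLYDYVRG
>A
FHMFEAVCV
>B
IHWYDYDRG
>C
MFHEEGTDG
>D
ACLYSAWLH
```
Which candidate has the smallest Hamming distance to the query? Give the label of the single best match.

B

Hamming distances to query — A: 7; B: 2; C: 8; D: 7.
Smallest is B with 2 mismatches.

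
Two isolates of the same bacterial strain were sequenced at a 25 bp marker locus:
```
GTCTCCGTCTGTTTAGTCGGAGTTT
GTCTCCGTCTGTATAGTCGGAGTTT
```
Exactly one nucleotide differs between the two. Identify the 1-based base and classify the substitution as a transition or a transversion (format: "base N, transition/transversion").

The sequences differ only at base 13: T→A (pyrimidine→purine), a transversion.

base 13, transversion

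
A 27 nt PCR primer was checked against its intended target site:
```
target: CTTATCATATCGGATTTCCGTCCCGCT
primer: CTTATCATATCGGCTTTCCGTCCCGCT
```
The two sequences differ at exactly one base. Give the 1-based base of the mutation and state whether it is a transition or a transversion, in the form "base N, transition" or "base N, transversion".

base 14, transversion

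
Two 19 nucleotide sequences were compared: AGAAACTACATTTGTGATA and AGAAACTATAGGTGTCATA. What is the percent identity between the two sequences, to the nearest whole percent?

79%

4 positions differ (9, 11, 12, 16), so 15 of 19 match: 15/19 = 78.95%.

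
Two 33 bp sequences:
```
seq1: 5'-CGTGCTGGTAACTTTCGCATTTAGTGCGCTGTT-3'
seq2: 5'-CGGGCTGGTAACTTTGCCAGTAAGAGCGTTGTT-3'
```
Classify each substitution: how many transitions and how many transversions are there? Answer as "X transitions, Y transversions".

1 transition, 6 transversions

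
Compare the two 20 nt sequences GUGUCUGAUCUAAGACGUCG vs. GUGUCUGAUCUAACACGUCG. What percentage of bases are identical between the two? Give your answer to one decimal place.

95.0%

1 position differs (14), so 19 of 20 match: 19/20 = 95%.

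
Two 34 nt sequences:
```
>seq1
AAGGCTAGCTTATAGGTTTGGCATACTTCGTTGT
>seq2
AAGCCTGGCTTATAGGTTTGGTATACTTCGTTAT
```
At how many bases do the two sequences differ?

4

The sequences differ at bases 4, 7, 22, 33 (1-based) — 4 in total.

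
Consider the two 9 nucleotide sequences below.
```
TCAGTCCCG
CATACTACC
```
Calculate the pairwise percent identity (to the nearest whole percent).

11%

8 positions differ (1, 2, 3, 4, 5, 6, 7, 9), so 1 of 9 match: 1/9 = 11.11%.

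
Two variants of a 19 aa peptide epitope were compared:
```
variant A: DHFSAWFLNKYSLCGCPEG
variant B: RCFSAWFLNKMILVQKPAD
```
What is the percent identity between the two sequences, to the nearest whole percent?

53%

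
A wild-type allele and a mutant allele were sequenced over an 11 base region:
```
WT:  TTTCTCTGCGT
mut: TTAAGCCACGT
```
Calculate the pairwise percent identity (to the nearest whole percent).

55%

Mismatches at positions 3, 4, 5, 7, 8 (1-based): 5 of 11.
Identical positions: 6/11 = 54.55% → 55%.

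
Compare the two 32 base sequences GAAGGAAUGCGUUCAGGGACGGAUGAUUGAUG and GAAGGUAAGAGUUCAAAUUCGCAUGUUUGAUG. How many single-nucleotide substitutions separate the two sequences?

9

Comparing position by position, 9 positions differ: 6 (A/U), 8 (U/A), 10 (C/A), 16 (G/A), 17 (G/A), 18 (G/U), 19 (A/U), 22 (G/C), 26 (A/U).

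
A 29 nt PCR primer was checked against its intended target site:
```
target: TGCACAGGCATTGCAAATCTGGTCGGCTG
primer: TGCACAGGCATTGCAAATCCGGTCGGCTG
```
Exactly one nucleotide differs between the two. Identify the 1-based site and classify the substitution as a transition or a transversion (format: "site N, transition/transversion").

site 20, transition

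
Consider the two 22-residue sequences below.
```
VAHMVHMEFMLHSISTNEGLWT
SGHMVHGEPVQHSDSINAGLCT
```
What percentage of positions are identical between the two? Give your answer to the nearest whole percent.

55%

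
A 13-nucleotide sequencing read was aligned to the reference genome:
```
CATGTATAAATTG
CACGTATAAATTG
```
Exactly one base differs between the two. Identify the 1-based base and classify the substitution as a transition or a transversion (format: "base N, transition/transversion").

base 3, transition

The sequences differ only at base 3: T→C (pyrimidine→pyrimidine), a transition.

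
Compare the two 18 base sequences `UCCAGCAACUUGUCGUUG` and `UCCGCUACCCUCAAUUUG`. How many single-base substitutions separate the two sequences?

9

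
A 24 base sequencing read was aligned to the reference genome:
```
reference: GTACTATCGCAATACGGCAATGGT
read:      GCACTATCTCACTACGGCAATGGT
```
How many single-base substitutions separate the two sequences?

Mismatches (1-based): base 2: T→C; base 9: G→T; base 12: A→C.

3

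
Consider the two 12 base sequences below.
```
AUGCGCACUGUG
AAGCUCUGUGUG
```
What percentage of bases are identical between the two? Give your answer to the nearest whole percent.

67%

4 positions differ (2, 5, 7, 8), so 8 of 12 match: 8/12 = 66.67%.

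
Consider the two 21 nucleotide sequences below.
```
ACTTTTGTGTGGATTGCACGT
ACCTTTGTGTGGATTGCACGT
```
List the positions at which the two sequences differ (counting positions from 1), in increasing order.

3

Scanning 1-based: 3: T/C.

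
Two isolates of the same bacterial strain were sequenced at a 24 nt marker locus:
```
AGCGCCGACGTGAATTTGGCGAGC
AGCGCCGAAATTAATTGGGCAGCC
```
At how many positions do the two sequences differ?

Comparing position by position, 7 positions differ: 9 (C/A), 10 (G/A), 12 (G/T), 17 (T/G), 21 (G/A), 22 (A/G), 23 (G/C).

7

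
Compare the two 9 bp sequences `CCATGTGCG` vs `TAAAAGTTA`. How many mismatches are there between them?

Comparing position by position, 8 positions differ: 1 (C/T), 2 (C/A), 4 (T/A), 5 (G/A), 6 (T/G), 7 (G/T), 8 (C/T), 9 (G/A).

8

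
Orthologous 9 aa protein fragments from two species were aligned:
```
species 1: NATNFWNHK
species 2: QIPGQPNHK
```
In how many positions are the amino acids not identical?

6

Comparing position by position, 6 positions differ: 1 (N/Q), 2 (A/I), 3 (T/P), 4 (N/G), 5 (F/Q), 6 (W/P).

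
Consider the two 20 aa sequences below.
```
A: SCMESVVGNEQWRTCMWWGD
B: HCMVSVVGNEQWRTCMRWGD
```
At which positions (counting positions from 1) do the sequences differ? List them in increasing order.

1, 4, 17

Scanning 1-based: 1: S/H; 4: E/V; 17: W/R.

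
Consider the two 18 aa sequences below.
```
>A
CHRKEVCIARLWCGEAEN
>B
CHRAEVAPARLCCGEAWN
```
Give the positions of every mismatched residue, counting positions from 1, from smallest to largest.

Scanning 1-based: 4: K/A; 7: C/A; 8: I/P; 12: W/C; 17: E/W.

4, 7, 8, 12, 17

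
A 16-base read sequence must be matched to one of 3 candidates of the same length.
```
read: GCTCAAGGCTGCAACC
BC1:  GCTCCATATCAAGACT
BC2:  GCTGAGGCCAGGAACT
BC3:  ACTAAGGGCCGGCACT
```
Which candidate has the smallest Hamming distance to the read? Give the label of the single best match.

BC2

BC1 differs at 9 bases; BC2 differs at 6 bases; BC3 differs at 7 bases. The closest is BC2.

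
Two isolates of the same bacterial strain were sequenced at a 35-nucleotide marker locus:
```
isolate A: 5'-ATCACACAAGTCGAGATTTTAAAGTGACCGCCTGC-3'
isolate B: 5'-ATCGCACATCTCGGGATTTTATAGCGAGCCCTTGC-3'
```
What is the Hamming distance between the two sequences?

Comparing position by position, 9 bases differ: 4 (A/G), 9 (A/T), 10 (G/C), 14 (A/G), 22 (A/T), 25 (T/C), 28 (C/G), 30 (G/C), 32 (C/T).

9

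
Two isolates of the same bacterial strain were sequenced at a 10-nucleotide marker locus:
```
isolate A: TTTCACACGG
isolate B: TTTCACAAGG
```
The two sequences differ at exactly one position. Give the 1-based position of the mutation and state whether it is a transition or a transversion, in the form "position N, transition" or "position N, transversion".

Position 8 changes C→A. C is a pyrimidine and A is a purine, so this is a transversion.

position 8, transversion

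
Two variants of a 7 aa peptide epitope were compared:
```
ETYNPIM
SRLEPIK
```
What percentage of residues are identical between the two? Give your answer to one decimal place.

5 positions differ (1, 2, 3, 4, 7), so 2 of 7 match: 2/7 = 28.57%.

28.6%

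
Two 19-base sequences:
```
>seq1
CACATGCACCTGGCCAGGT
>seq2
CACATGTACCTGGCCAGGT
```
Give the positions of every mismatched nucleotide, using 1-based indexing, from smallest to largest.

Differences at position 7 (C→T).

7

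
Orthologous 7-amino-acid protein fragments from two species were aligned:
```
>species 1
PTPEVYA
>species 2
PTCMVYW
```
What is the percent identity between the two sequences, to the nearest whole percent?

57%

Mismatches at positions 3, 4, 7 (1-based): 3 of 7.
Identical positions: 4/7 = 57.14% → 57%.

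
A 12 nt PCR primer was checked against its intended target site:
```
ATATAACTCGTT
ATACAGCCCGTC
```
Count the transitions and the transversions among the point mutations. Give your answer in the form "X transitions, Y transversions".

4 transitions, 0 transversions

Transitions (purine↔purine or pyrimidine↔pyrimidine): 4 T→C, 6 A→G, 8 T→C, 12 T→C.
Transversions (purine↔pyrimidine): none.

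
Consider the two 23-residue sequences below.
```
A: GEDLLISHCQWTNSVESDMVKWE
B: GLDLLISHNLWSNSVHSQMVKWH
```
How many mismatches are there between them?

7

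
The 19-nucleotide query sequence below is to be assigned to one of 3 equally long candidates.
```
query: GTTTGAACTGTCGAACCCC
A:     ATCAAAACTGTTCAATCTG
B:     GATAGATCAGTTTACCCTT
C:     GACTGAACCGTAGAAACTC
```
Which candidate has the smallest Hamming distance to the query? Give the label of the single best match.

C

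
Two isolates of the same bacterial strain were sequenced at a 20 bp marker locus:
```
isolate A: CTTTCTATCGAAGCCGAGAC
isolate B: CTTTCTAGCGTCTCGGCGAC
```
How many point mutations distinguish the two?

6

Comparing position by position, 6 positions differ: 8 (T/G), 11 (A/T), 12 (A/C), 13 (G/T), 15 (C/G), 17 (A/C).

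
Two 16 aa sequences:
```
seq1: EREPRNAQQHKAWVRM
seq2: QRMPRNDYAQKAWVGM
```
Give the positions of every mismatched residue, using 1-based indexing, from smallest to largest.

Scanning 1-based: 1: E/Q; 3: E/M; 7: A/D; 8: Q/Y; 9: Q/A; 10: H/Q; 15: R/G.

1, 3, 7, 8, 9, 10, 15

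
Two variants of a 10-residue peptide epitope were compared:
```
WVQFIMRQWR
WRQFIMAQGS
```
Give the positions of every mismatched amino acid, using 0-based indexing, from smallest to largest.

1, 6, 8, 9

Scanning 0-based: 1: V/R; 6: R/A; 8: W/G; 9: R/S.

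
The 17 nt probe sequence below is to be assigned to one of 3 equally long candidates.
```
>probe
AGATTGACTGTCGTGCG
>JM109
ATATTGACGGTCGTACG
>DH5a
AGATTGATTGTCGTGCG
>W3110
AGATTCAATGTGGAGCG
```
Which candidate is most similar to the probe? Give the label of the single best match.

Hamming distances to probe — JM109: 3; DH5a: 1; W3110: 4.
Smallest is DH5a with 1 mismatch.

DH5a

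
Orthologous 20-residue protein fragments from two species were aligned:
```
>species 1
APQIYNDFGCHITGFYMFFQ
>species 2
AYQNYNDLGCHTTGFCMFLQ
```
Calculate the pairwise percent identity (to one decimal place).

70.0%

Mismatches at positions 2, 4, 8, 12, 16, 19 (1-based): 6 of 20.
Identical positions: 14/20 = 70% → 70.0%.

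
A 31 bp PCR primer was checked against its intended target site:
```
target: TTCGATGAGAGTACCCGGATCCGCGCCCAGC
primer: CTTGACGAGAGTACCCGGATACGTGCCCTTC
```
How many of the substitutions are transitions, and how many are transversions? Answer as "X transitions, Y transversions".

4 transitions, 3 transversions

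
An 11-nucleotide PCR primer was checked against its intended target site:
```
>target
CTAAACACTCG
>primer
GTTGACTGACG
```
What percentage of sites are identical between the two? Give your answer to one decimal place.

45.5%

Mismatches at positions 1, 3, 4, 7, 8, 9 (1-based): 6 of 11.
Identical positions: 5/11 = 45.45% → 45.5%.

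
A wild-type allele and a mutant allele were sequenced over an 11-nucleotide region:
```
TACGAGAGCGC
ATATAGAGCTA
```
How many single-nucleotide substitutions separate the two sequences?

The sequences differ at positions 1, 2, 3, 4, 10, 11 (1-based) — 6 in total.

6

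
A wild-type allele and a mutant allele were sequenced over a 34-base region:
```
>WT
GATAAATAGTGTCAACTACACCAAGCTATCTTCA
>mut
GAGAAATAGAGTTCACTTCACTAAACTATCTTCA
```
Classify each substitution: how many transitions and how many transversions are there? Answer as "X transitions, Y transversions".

3 transitions, 4 transversions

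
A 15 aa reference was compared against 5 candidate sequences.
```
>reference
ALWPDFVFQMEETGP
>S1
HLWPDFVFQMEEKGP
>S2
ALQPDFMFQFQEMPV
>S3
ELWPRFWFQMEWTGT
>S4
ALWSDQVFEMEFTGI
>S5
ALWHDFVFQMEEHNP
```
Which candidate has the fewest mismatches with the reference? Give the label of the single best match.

S1

Hamming distances to reference — S1: 2; S2: 7; S3: 5; S4: 5; S5: 3.
Smallest is S1 with 2 mismatches.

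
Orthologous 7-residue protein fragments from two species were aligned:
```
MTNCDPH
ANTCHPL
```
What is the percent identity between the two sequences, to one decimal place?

5 positions differ (1, 2, 3, 5, 7), so 2 of 7 match: 2/7 = 28.57%.

28.6%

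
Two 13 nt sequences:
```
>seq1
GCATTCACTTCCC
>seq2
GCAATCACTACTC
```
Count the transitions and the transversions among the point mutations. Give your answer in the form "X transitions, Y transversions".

1 transition, 2 transversions

Transitions (purine↔purine or pyrimidine↔pyrimidine): 12 C→T.
Transversions (purine↔pyrimidine): 4 T→A, 10 T→A.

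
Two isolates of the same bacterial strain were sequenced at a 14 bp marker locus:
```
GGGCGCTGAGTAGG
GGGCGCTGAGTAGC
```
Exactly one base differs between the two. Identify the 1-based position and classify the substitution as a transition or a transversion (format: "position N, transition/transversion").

position 14, transversion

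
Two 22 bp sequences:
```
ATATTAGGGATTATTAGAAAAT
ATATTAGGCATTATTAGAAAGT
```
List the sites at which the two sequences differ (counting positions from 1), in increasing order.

9, 21

Differences at site 9 (G→C), site 21 (A→G).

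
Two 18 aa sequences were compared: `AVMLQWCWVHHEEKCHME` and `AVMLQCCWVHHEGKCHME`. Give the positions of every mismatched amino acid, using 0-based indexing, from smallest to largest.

Scanning 0-based: 5: W/C; 12: E/G.

5, 12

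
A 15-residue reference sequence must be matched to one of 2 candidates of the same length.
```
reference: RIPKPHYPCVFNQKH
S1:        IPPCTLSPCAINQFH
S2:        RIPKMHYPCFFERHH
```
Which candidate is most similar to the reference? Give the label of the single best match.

S1 differs at 9 positions; S2 differs at 5 positions. The closest is S2.

S2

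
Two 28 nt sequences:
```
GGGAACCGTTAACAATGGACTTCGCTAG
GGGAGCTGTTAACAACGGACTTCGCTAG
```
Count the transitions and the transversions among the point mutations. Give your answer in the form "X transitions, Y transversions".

3 transitions, 0 transversions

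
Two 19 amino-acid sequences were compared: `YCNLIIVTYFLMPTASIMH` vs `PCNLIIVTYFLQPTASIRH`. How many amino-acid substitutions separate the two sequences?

3

Mismatches (1-based): position 1: Y→P; position 12: M→Q; position 18: M→R.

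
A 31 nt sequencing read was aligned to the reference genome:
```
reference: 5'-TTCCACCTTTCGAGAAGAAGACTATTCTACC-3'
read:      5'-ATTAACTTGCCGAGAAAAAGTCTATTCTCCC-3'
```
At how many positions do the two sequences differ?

Comparing position by position, 9 positions differ: 1 (T/A), 3 (C/T), 4 (C/A), 7 (C/T), 9 (T/G), 10 (T/C), 17 (G/A), 21 (A/T), 29 (A/C).

9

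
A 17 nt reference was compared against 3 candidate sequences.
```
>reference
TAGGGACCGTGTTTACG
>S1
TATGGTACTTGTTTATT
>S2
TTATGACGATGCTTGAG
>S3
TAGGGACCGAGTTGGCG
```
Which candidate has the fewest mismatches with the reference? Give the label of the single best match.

S3

S1 differs at 6 sites; S2 differs at 8 sites; S3 differs at 3 sites. The closest is S3.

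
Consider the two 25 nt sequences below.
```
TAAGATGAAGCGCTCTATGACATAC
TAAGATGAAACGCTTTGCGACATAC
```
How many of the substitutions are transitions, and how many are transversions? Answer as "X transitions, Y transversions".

Mismatches (1-based):
site 10: G→A (purine→purine, transition)
site 15: C→T (pyrimidine→pyrimidine, transition)
site 17: A→G (purine→purine, transition)
site 18: T→C (pyrimidine→pyrimidine, transition)

4 transitions, 0 transversions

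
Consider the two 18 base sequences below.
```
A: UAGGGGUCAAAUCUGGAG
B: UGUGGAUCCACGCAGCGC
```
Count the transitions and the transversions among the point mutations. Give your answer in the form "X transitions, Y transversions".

3 transitions, 7 transversions

Transitions (purine↔purine or pyrimidine↔pyrimidine): 2 A→G, 6 G→A, 17 A→G.
Transversions (purine↔pyrimidine): 3 G→U, 9 A→C, 11 A→C, 12 U→G, 14 U→A, 16 G→C, 18 G→C.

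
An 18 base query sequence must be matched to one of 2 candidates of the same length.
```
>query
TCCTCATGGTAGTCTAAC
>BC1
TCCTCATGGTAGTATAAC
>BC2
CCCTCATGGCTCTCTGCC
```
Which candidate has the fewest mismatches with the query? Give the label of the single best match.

BC1

BC1 differs at 1 base; BC2 differs at 6 bases. The closest is BC1.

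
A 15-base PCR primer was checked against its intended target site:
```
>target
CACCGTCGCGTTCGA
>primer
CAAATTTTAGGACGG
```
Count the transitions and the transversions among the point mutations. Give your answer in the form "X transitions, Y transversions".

2 transitions, 7 transversions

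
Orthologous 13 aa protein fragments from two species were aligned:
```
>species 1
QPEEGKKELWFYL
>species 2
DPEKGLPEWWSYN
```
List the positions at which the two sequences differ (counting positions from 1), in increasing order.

Scanning 1-based: 1: Q/D; 4: E/K; 6: K/L; 7: K/P; 9: L/W; 11: F/S; 13: L/N.

1, 4, 6, 7, 9, 11, 13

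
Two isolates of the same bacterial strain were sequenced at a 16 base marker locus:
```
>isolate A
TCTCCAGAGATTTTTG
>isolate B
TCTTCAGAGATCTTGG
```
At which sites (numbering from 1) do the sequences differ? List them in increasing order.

4, 12, 15

Scanning 1-based: 4: C/T; 12: T/C; 15: T/G.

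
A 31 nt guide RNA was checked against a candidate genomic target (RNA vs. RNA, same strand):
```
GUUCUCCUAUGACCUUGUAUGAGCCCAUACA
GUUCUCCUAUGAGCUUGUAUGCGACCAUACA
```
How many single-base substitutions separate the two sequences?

3

Comparing position by position, 3 positions differ: 13 (C/G), 22 (A/C), 24 (C/A).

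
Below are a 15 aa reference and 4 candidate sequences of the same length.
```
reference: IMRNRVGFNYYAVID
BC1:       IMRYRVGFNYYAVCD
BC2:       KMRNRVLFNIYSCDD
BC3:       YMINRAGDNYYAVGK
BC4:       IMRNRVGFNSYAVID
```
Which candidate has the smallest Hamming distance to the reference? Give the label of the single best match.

BC4

Hamming distances to reference — BC1: 2; BC2: 6; BC3: 6; BC4: 1.
Smallest is BC4 with 1 mismatch.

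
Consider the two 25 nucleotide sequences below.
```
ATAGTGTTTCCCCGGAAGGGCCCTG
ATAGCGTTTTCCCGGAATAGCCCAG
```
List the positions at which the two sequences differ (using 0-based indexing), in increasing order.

Differences at position 4 (T→C), position 9 (C→T), position 17 (G→T), position 18 (G→A), position 23 (T→A).

4, 9, 17, 18, 23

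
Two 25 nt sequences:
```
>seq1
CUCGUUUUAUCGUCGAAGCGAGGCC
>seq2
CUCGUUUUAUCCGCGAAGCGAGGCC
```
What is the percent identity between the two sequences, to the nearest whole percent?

92%

2 positions differ (12, 13), so 23 of 25 match: 23/25 = 92%.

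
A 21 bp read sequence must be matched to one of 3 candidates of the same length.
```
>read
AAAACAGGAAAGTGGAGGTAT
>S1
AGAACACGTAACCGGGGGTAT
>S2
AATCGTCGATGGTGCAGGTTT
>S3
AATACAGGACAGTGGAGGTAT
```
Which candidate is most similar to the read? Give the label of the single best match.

Hamming distances to read — S1: 6; S2: 9; S3: 2.
Smallest is S3 with 2 mismatches.

S3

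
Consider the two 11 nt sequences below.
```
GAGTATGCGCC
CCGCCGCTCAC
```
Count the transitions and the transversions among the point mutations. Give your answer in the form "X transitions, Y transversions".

Transitions (purine↔purine or pyrimidine↔pyrimidine): 4 T→C, 8 C→T.
Transversions (purine↔pyrimidine): 1 G→C, 2 A→C, 5 A→C, 6 T→G, 7 G→C, 9 G→C, 10 C→A.

2 transitions, 7 transversions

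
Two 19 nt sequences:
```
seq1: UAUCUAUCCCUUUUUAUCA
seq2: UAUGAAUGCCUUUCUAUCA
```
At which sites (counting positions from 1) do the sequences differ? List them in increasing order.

4, 5, 8, 14

Scanning 1-based: 4: C/G; 5: U/A; 8: C/G; 14: U/C.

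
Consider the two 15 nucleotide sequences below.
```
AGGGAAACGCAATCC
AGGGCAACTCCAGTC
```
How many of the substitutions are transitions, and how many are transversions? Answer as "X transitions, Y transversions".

1 transition, 4 transversions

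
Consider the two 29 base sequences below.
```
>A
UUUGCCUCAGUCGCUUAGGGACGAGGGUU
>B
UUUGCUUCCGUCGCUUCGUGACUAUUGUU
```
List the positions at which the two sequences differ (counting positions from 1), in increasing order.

Scanning 1-based: 6: C/U; 9: A/C; 17: A/C; 19: G/U; 23: G/U; 25: G/U; 26: G/U.

6, 9, 17, 19, 23, 25, 26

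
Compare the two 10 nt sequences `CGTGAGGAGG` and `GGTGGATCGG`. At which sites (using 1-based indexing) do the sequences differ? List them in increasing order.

1, 5, 6, 7, 8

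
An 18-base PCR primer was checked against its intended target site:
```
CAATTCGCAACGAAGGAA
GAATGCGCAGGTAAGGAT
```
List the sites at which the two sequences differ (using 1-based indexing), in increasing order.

1, 5, 10, 11, 12, 18

Scanning 1-based: 1: C/G; 5: T/G; 10: A/G; 11: C/G; 12: G/T; 18: A/T.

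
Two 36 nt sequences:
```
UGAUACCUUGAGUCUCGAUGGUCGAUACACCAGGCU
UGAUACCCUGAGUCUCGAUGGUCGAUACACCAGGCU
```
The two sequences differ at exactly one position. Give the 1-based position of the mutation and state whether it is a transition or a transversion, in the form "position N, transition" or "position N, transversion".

position 8, transition

Position 8 changes U→C. U is a pyrimidine and C is a pyrimidine, so this is a transition.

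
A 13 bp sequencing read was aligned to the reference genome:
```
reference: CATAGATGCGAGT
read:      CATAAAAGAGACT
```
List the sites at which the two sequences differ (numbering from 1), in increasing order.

Scanning 1-based: 5: G/A; 7: T/A; 9: C/A; 12: G/C.

5, 7, 9, 12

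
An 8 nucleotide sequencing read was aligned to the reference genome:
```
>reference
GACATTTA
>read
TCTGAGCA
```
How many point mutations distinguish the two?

The sequences differ at bases 1, 2, 3, 4, 5, 6, 7 (1-based) — 7 in total.

7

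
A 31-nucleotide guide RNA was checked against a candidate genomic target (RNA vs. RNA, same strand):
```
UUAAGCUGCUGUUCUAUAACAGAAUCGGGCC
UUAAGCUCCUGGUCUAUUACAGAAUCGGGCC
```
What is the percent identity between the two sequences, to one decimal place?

90.3%

3 positions differ (8, 12, 18), so 28 of 31 match: 28/31 = 90.32%.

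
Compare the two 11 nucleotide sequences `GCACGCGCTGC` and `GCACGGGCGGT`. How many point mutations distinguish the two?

3

Comparing position by position, 3 positions differ: 6 (C/G), 9 (T/G), 11 (C/T).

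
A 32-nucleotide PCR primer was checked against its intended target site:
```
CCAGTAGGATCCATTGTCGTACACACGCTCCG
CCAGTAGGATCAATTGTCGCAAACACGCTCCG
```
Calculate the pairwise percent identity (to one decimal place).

Mismatches at positions 12, 20, 22 (1-based): 3 of 32.
Identical positions: 29/32 = 90.62% → 90.6%.

90.6%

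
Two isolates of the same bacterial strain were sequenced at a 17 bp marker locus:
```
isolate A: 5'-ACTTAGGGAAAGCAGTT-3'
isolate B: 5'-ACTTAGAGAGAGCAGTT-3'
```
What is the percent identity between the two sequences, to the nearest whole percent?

2 positions differ (7, 10), so 15 of 17 match: 15/17 = 88.24%.

88%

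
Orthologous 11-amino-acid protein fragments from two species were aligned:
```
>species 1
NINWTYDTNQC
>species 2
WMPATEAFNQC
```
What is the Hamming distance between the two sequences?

The sequences differ at positions 1, 2, 3, 4, 6, 7, 8 (1-based) — 7 in total.

7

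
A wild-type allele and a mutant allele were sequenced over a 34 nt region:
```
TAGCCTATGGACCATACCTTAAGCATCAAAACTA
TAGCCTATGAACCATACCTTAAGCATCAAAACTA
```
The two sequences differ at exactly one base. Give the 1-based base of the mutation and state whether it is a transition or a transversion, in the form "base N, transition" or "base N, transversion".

base 10, transition

The sequences differ only at base 10: G→A (purine→purine), a transition.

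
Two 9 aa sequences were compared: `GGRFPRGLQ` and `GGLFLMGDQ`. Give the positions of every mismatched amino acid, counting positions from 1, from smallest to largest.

3, 5, 6, 8

Differences at position 3 (R→L), position 5 (P→L), position 6 (R→M), position 8 (L→D).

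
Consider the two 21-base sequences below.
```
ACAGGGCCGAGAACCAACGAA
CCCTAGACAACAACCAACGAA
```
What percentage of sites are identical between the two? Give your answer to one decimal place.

66.7%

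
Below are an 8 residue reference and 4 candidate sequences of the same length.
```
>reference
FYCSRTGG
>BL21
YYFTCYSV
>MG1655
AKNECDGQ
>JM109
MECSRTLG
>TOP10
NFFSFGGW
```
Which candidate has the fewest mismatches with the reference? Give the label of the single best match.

JM109

BL21 differs at 7 residues; MG1655 differs at 7 residues; JM109 differs at 3 residues; TOP10 differs at 6 residues. The closest is JM109.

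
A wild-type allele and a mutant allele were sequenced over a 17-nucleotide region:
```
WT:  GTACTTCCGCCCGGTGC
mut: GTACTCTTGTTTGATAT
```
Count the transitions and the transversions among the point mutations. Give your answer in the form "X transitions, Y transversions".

Transitions (purine↔purine or pyrimidine↔pyrimidine): 6 T→C, 7 C→T, 8 C→T, 10 C→T, 11 C→T, 12 C→T, 14 G→A, 16 G→A, 17 C→T.
Transversions (purine↔pyrimidine): none.

9 transitions, 0 transversions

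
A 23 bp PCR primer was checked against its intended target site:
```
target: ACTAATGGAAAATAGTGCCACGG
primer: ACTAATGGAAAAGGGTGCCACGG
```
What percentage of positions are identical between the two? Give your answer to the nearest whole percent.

2 positions differ (13, 14), so 21 of 23 match: 21/23 = 91.3%.

91%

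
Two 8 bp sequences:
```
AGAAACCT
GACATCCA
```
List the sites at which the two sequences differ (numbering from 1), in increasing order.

Scanning 1-based: 1: A/G; 2: G/A; 3: A/C; 5: A/T; 8: T/A.

1, 2, 3, 5, 8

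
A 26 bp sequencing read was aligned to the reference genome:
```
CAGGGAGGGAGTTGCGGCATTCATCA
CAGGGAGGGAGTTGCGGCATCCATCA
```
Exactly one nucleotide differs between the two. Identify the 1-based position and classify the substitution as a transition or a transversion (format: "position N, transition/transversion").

position 21, transition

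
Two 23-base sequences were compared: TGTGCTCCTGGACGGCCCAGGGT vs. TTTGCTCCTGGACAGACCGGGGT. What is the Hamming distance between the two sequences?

The sequences differ at positions 2, 14, 16, 19 (1-based) — 4 in total.

4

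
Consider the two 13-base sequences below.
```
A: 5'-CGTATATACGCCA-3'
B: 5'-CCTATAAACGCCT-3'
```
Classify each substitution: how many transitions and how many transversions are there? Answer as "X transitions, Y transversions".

0 transitions, 3 transversions

Transitions (purine↔purine or pyrimidine↔pyrimidine): none.
Transversions (purine↔pyrimidine): 2 G→C, 7 T→A, 13 A→T.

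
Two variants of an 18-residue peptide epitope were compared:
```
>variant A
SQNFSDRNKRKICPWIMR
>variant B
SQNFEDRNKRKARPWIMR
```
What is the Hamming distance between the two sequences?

The sequences differ at positions 5, 12, 13 (1-based) — 3 in total.

3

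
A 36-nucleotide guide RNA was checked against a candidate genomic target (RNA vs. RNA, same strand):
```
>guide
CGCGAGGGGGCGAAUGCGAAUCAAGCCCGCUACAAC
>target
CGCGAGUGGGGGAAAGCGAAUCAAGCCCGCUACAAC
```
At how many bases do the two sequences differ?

Comparing position by position, 3 bases differ: 7 (G/U), 11 (C/G), 15 (U/A).

3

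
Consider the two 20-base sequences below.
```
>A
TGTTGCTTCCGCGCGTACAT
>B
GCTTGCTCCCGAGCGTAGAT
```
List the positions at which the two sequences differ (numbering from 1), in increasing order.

Scanning 1-based: 1: T/G; 2: G/C; 8: T/C; 12: C/A; 18: C/G.

1, 2, 8, 12, 18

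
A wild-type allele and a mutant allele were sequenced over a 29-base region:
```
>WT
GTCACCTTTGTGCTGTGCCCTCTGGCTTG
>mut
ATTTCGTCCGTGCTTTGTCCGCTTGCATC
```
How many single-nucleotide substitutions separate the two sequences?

Comparing position by position, 12 sites differ: 1 (G/A), 3 (C/T), 4 (A/T), 6 (C/G), 8 (T/C), 9 (T/C), 15 (G/T), 18 (C/T), 21 (T/G), 24 (G/T), 27 (T/A), 29 (G/C).

12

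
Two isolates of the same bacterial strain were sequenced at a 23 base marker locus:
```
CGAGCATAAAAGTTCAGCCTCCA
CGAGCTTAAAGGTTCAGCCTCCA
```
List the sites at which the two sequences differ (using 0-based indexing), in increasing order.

Differences at site 5 (A→T), site 10 (A→G).

5, 10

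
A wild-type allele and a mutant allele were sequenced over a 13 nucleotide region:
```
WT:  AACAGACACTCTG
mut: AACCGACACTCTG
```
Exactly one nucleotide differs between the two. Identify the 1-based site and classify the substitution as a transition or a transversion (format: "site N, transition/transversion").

site 4, transversion

The sequences differ only at site 4: A→C (purine→pyrimidine), a transversion.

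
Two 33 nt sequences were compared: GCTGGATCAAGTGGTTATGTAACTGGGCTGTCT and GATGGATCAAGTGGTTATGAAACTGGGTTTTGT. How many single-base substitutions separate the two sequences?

5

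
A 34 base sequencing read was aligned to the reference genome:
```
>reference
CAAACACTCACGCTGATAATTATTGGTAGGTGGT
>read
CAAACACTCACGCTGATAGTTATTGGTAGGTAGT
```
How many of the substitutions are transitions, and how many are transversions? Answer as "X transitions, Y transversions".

Mismatches (1-based):
position 19: A→G (purine→purine, transition)
position 32: G→A (purine→purine, transition)

2 transitions, 0 transversions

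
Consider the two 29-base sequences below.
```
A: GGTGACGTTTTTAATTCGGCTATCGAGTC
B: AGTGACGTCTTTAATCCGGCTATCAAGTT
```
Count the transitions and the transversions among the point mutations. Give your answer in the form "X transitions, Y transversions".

Transitions (purine↔purine or pyrimidine↔pyrimidine): 1 G→A, 9 T→C, 16 T→C, 25 G→A, 29 C→T.
Transversions (purine↔pyrimidine): none.

5 transitions, 0 transversions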